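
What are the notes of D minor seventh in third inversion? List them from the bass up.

C, D, F, A

The chord tones are D–F–A–C. With the seventh (C) lowest for third inversion: C, D, F, A.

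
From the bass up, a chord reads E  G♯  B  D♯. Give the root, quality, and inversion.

E major seventh, root position

The pitch classes E, G#, B, D# arrange in thirds as E–G#–B–D#: an E major seventh chord.
The lowest note is E, the root of the chord, so this is root position (figured bass 7).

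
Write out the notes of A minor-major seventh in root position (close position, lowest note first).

Spelling A minor-major seventh: A–C–E–G#. In root position the root is bass, giving A, C, E, G# from the bottom.

A, C, E, G#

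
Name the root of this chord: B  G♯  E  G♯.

B, G#, E are the tones of an E major triad (E–G#–B), making E the root.

E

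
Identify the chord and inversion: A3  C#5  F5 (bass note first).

F augmented, first inversion

The pitch classes A, C#, F arrange in thirds as F–A–C#: an F augmented triad.
With the third (A) in the bass, the chord is in first inversion (figured bass 6).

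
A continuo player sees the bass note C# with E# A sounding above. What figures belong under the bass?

The notes C#, E#, A stack in thirds as A–C#–E# — an A augmented triad. The bass C# is the third, so this is first inversion: figured 6.

6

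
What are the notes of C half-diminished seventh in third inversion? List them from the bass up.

Bb, C, Eb, Gb

Spelling C half-diminished seventh: C–Eb–Gb–Bb. In third inversion the seventh is bass, giving Bb, C, Eb, Gb from the bottom.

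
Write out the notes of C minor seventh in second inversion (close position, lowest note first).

G, Bb, C, Eb

The chord tones are C–Eb–G–Bb. With the fifth (G) lowest for second inversion: G, Bb, C, Eb.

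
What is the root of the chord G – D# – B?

G, D#, B are the tones of a G augmented triad (G–B–D#), making G the root.

G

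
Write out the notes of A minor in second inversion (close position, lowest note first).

Spelling A minor: A–C–E. In second inversion the fifth is bass, giving E, A, C from the bottom.

E, A, C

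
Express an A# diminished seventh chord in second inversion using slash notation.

Second inversion of A# diminished seventh has the fifth (E) in the bass. As a slash chord: A#dim7/E.

A#dim7/E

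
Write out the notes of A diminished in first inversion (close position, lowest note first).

C, Eb, A

Spelling A diminished: A–C–Eb. In first inversion the third is bass, giving C, Eb, A from the bottom.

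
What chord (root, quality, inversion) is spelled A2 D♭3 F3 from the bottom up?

Db augmented, second inversion

The pitch classes A, Db, F arrange in thirds as Db–F–A: a Db augmented triad.
With the fifth (A) in the bass, the chord is in second inversion (figured bass 6/4).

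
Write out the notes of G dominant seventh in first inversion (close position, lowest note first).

B, D, F, G

G dominant seventh is G–B–D–F. First inversion puts the third (B) in the bass, with the remaining tones above: B, D, F, G.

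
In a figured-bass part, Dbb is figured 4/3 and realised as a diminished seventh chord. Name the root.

Gb

The figures 4/3 mean the fifth of the chord is in the bass. If Dbb is the fifth of a diminished seventh chord, the root is Gb (chord tones Gb–Bbb–Dbb–Fbb).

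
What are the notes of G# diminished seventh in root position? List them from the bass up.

G# diminished seventh is G#–B–D–F. Root position puts the root (G#) in the bass, with the remaining tones above: G#, B, D, F.

G#, B, D, F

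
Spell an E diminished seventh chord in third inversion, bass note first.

Db, E, G, Bb

Spelling E diminished seventh: E–G–Bb–Db. In third inversion the seventh is bass, giving Db, E, G, Bb from the bottom.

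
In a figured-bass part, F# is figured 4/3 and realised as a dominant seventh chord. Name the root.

The figures 4/3 mean the fifth of the chord is in the bass. If F# is the fifth of a dominant seventh chord, the root is B (chord tones B–D#–F#–A).

B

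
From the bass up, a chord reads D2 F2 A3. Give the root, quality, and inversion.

D minor, root position

The pitch classes D, F, A arrange in thirds as D–F–A: a D minor triad.
D is the root of D minor; root in the bass means root position (figured bass 5/3).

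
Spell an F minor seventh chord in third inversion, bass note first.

Eb, F, Ab, C

F minor seventh is F–Ab–C–Eb. Third inversion puts the seventh (Eb) in the bass, with the remaining tones above: Eb, F, Ab, C.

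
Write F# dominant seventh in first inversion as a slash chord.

First inversion of F# dominant seventh has the third (A#) in the bass. As a slash chord: F#7/A#.

F#7/A#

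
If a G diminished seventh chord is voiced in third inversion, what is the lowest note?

The seventh of G diminished seventh (G–Bb–Db–Fb) is Fb; that is the bass in third inversion.

Fb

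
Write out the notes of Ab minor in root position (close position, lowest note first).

The chord tones are Ab–Cb–Eb. With the root (Ab) lowest for root position: Ab, Cb, Eb.

Ab, Cb, Eb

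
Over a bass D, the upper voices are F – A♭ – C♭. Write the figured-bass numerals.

7

The notes D, F, Ab, Cb stack in thirds as D–F–Ab–Cb — a D diminished seventh chord. The bass D is the root, so this is root position: figured 7.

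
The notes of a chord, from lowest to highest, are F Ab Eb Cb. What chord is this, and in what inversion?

F half-diminished seventh, root position

The distinct note names are F, Ab, Eb, Cb. Stacked in thirds they read F–Ab–Cb–Eb, which is a half-diminished seventh chord on F.
F is the root of F half-diminished seventh; root in the bass means root position (figured bass 7).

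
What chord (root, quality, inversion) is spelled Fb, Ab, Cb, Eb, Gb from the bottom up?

Fb major ninth, root position

The pitch classes Fb, Ab, Cb, Eb, Gb arrange in thirds as Fb–Ab–Cb–Eb–Gb: an Fb major ninth chord.
The lowest note is Fb, the root of the chord, so this is root position.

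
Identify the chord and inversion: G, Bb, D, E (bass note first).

E half-diminished seventh, first inversion

The distinct note names are G, Bb, D, E. Stacked in thirds they read E–G–Bb–D, which is a half-diminished seventh chord on E.
G is the third of E half-diminished seventh; third in the bass means first inversion (figured bass 6/5).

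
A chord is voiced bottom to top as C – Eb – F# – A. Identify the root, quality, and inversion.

Reducing to letter names: C, Eb, F#, A. These stack in thirds as F#–A–C–Eb — an F# diminished seventh chord.
C is the fifth of F# diminished seventh; fifth in the bass means second inversion (figured bass 4/3).

F# diminished seventh, second inversion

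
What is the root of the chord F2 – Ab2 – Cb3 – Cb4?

F, Ab, Cb are the tones of an F diminished triad (F–Ab–Cb), making F the root.

F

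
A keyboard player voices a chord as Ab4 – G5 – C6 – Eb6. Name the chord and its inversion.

Ab major seventh, root position

The distinct note names are Ab, G, C, Eb. Stacked in thirds they read Ab–C–Eb–G, which is a major seventh chord on Ab.
With the root (Ab) in the bass, the chord is in root position (figured bass 7).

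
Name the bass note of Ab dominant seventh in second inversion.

Ab dominant seventh is Ab–C–Eb–Gb. Second inversion places the fifth in the bass: Eb.

Eb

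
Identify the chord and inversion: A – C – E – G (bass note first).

The pitch classes A, C, E, G arrange in thirds as A–C–E–G: an A minor seventh chord.
With the root (A) in the bass, the chord is in root position (figured bass 7).

A minor seventh, root position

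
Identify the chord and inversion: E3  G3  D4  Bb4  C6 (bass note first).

Reducing to letter names: E, G, D, Bb, C. These stack in thirds as C–E–G–Bb–D — a C dominant ninth chord.
With the third (E) in the bass, the chord is in first inversion.

C dominant ninth, first inversion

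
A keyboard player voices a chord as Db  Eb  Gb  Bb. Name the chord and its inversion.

Eb minor seventh, third inversion

The distinct note names are Db, Eb, Gb, Bb. Stacked in thirds they read Eb–Gb–Bb–Db, which is a minor seventh chord on Eb.
With the seventh (Db) in the bass, the chord is in third inversion (figured bass 4/2).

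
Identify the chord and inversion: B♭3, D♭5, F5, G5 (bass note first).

G half-diminished seventh, first inversion

The distinct note names are Bb, Db, F, G. Stacked in thirds they read G–Bb–Db–F, which is a half-diminished seventh chord on G.
The lowest note is Bb, the third of the chord, so this is first inversion (figured bass 6/5).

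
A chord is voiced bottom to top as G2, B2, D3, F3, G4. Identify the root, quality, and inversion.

G dominant seventh, root position

The pitch classes G, B, D, F arrange in thirds as G–B–D–F: a G dominant seventh chord.
With the root (G) in the bass, the chord is in root position (figured bass 7).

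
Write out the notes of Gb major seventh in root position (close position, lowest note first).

Gb, Bb, Db, F

Spelling Gb major seventh: Gb–Bb–Db–F. In root position the root is bass, giving Gb, Bb, Db, F from the bottom.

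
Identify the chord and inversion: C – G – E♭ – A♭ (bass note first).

Ab major seventh, first inversion

The pitch classes C, G, Eb, Ab arrange in thirds as Ab–C–Eb–G: an Ab major seventh chord.
The lowest note is C, the third of the chord, so this is first inversion (figured bass 6/5).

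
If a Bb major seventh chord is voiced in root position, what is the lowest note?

Bb

The root of Bb major seventh (Bb–D–F–A) is Bb; that is the bass in root position.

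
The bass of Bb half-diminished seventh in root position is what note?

In root position the root is lowest. For Bb half-diminished seventh (Bb–Db–Fb–Ab) that is Bb.

Bb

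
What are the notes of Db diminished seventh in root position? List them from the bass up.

Db, Fb, Abb, Cbb

Db diminished seventh is Db–Fb–Abb–Cbb. Root position puts the root (Db) in the bass, with the remaining tones above: Db, Fb, Abb, Cbb.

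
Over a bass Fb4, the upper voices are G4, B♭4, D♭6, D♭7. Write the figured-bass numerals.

The notes Fb, G, Bb, Db stack in thirds as G–Bb–Db–Fb — a G diminished seventh chord. The bass Fb is the seventh, so this is third inversion: figured 4/2.

4/2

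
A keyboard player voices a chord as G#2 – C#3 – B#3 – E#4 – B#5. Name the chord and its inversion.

The distinct note names are G#, C#, B#, E#. Stacked in thirds they read C#–E#–G#–B#, which is a major seventh chord on C#.
With the fifth (G#) in the bass, the chord is in second inversion (figured bass 4/3).

C# major seventh, second inversion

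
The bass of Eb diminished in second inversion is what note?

Bbb

The fifth of Eb diminished (Eb–Gb–Bbb) is Bbb; that is the bass in second inversion.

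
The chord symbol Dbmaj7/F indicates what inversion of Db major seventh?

first inversion

Dbmaj7/F means Db major seventh with F in the bass. F is the third of Db major seventh (Db–F–Ab–C), so this is first inversion.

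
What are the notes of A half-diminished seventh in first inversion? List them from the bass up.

Spelling A half-diminished seventh: A–C–Eb–G. In first inversion the third is bass, giving C, Eb, G, A from the bottom.

C, Eb, G, A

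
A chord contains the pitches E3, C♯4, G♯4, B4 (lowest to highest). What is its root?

C#

E, C#, G#, B are the tones of a C# minor seventh chord (C#–E–G#–B), making C# the root.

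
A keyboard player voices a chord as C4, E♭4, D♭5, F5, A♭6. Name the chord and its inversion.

Db major ninth, third inversion

The distinct note names are C, Eb, Db, F, Ab. Stacked in thirds they read Db–F–Ab–C–Eb, which is a major ninth chord on Db.
C is the seventh of Db major ninth; seventh in the bass means third inversion.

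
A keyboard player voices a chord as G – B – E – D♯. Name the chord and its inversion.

E minor-major seventh, first inversion

The distinct note names are G, B, E, D#. Stacked in thirds they read E–G–B–D#, which is a minor-major seventh chord on E.
G is the third of E minor-major seventh; third in the bass means first inversion (figured bass 6/5).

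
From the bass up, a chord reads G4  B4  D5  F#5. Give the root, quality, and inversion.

G major seventh, root position

Reducing to letter names: G, B, D, F#. These stack in thirds as G–B–D–F# — a G major seventh chord.
The lowest note is G, the root of the chord, so this is root position (figured bass 7).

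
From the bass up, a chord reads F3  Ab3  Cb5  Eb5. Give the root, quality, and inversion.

The pitch classes F, Ab, Cb, Eb arrange in thirds as F–Ab–Cb–Eb: an F half-diminished seventh chord.
With the root (F) in the bass, the chord is in root position (figured bass 7).

F half-diminished seventh, root position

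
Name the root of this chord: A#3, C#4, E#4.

A#

Reordering A#, C#, E# into stacked thirds gives A#–C#–E#; the bottom of that stack, A#, is the root.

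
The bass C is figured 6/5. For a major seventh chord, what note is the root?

Ab

The figures 6/5 mean the third of the chord is in the bass. If C is the third of a major seventh chord, the root is Ab (chord tones Ab–C–Eb–G).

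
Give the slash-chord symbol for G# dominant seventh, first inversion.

G#7/B#

First inversion of G# dominant seventh has the third (B#) in the bass. As a slash chord: G#7/B#.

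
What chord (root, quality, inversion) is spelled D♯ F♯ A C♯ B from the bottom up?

The pitch classes D#, F#, A, C#, B arrange in thirds as B–D#–F#–A–C#: a B dominant ninth chord.
With the third (D#) in the bass, the chord is in first inversion.

B dominant ninth, first inversion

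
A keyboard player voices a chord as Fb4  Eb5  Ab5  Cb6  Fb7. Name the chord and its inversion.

Fb major seventh, root position

The distinct note names are Fb, Eb, Ab, Cb. Stacked in thirds they read Fb–Ab–Cb–Eb, which is a major seventh chord on Fb.
With the root (Fb) in the bass, the chord is in root position (figured bass 7).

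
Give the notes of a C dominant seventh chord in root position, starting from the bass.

C, E, G, Bb

The chord tones are C–E–G–Bb. With the root (C) lowest for root position: C, E, G, Bb.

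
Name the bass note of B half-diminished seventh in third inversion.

B half-diminished seventh is B–D–F–A. Third inversion places the seventh in the bass: A.

A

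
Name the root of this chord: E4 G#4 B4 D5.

E

Reordering E, G#, B, D into stacked thirds gives E–G#–B–D; the bottom of that stack, E, is the root.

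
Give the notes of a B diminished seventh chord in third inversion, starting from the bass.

Spelling B diminished seventh: B–D–F–Ab. In third inversion the seventh is bass, giving Ab, B, D, F from the bottom.

Ab, B, D, F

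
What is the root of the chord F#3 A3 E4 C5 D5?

D

Reordering F#, A, E, C, D into stacked thirds gives D–F#–A–C–E; the bottom of that stack, D, is the root.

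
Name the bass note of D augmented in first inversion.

F#

In first inversion the third is lowest. For D augmented (D–F#–A#) that is F#.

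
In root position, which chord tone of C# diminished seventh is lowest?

The root of C# diminished seventh (C#–E–G–Bb) is C#; that is the bass in root position.

C#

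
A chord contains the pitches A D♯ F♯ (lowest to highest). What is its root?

D#

The distinct letter names are A, D#, F#. Arranged as a stack of thirds they read D#–F#–A, so D# is the root (a D# diminished triad).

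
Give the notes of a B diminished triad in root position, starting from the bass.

B, D, F

B diminished is B–D–F. Root position puts the root (B) in the bass, with the remaining tones above: B, D, F.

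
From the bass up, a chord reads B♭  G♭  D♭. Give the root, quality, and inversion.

The pitch classes Bb, Gb, Db arrange in thirds as Gb–Bb–Db: a Gb major triad.
The lowest note is Bb, the third of the chord, so this is first inversion (figured bass 6).

Gb major, first inversion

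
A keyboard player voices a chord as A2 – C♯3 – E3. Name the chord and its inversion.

A major, root position

The distinct note names are A, C#, E. Stacked in thirds they read A–C#–E, which is a major triad on A.
With the root (A) in the bass, the chord is in root position (figured bass 5/3).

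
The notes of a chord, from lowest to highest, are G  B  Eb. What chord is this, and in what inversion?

Eb augmented, first inversion

Reducing to letter names: G, B, Eb. These stack in thirds as Eb–G–B — an Eb augmented triad.
The lowest note is G, the third of the chord, so this is first inversion (figured bass 6).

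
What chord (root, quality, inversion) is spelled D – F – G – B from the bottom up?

G dominant seventh, second inversion

The pitch classes D, F, G, B arrange in thirds as G–B–D–F: a G dominant seventh chord.
The lowest note is D, the fifth of the chord, so this is second inversion (figured bass 4/3).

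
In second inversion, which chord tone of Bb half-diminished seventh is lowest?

Fb

Bb half-diminished seventh is Bb–Db–Fb–Ab. Second inversion places the fifth in the bass: Fb.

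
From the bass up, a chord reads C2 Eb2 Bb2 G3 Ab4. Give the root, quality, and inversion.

The distinct note names are C, Eb, Bb, G, Ab. Stacked in thirds they read Ab–C–Eb–G–Bb, which is a major ninth chord on Ab.
With the third (C) in the bass, the chord is in first inversion.

Ab major ninth, first inversion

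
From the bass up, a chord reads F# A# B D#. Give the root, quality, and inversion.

The distinct note names are F#, A#, B, D#. Stacked in thirds they read B–D#–F#–A#, which is a major seventh chord on B.
F# is the fifth of B major seventh; fifth in the bass means second inversion (figured bass 4/3).

B major seventh, second inversion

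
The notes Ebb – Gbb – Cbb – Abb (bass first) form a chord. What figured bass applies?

The notes Ebb, Gbb, Cbb, Abb stack in thirds as Abb–Cbb–Ebb–Gbb — an Abb minor seventh chord. The bass Ebb is the fifth, so this is second inversion: figured 4/3.

4/3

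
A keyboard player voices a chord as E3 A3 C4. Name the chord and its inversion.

A minor, second inversion

Reducing to letter names: E, A, C. These stack in thirds as A–C–E — an A minor triad.
E is the fifth of A minor; fifth in the bass means second inversion (figured bass 6/4).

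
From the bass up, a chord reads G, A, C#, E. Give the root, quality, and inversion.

A dominant seventh, third inversion

The pitch classes G, A, C#, E arrange in thirds as A–C#–E–G: an A dominant seventh chord.
G is the seventh of A dominant seventh; seventh in the bass means third inversion (figured bass 4/2).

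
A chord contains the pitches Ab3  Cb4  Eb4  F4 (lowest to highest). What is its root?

F

Ab, Cb, Eb, F are the tones of an F half-diminished seventh chord (F–Ab–Cb–Eb), making F the root.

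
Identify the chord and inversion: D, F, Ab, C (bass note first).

The pitch classes D, F, Ab, C arrange in thirds as D–F–Ab–C: a D half-diminished seventh chord.
D is the root of D half-diminished seventh; root in the bass means root position (figured bass 7).

D half-diminished seventh, root position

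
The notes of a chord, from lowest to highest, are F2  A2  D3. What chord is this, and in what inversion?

D minor, first inversion

The pitch classes F, A, D arrange in thirds as D–F–A: a D minor triad.
The lowest note is F, the third of the chord, so this is first inversion (figured bass 6).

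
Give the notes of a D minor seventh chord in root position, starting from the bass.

D minor seventh is D–F–A–C. Root position puts the root (D) in the bass, with the remaining tones above: D, F, A, C.

D, F, A, C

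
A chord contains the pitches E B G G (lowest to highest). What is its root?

E

E, B, G are the tones of an E minor triad (E–G–B), making E the root.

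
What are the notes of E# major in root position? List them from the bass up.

The chord tones are E#–G##–B#. With the root (E#) lowest for root position: E#, G##, B#.

E#, G##, B#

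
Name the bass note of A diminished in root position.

A

In root position the root is lowest. For A diminished (A–C–Eb) that is A.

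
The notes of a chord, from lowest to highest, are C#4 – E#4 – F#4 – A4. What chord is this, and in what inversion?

The pitch classes C#, E#, F#, A arrange in thirds as F#–A–C#–E#: an F# minor-major seventh chord.
With the fifth (C#) in the bass, the chord is in second inversion (figured bass 4/3).

F# minor-major seventh, second inversion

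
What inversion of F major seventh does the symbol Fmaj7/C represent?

Fmaj7/C means F major seventh with C in the bass. C is the fifth of F major seventh (F–A–C–E), so this is second inversion.

second inversion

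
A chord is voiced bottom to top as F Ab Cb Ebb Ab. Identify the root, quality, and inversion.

F diminished seventh, root position

Reducing to letter names: F, Ab, Cb, Ebb. These stack in thirds as F–Ab–Cb–Ebb — an F diminished seventh chord.
F is the root of F diminished seventh; root in the bass means root position (figured bass 7).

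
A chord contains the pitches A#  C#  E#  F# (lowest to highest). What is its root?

Reordering A#, C#, E#, F# into stacked thirds gives F#–A#–C#–E#; the bottom of that stack, F#, is the root.

F#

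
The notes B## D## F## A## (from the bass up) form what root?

B##

Reordering B##, D##, F##, A## into stacked thirds gives B##–D##–F##–A##; the bottom of that stack, B##, is the root.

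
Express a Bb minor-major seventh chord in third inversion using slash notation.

Third inversion of Bb minor-major seventh has the seventh (A) in the bass. As a slash chord: Bbm(maj7)/A.

Bbm(maj7)/A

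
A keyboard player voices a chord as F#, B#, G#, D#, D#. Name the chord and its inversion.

Reducing to letter names: F#, B#, G#, D#. These stack in thirds as G#–B#–D#–F# — a G# dominant seventh chord.
With the seventh (F#) in the bass, the chord is in third inversion (figured bass 4/2).

G# dominant seventh, third inversion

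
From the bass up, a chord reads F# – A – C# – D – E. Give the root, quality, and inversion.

D major ninth, first inversion

The distinct note names are F#, A, C#, D, E. Stacked in thirds they read D–F#–A–C#–E, which is a major ninth chord on D.
The lowest note is F#, the third of the chord, so this is first inversion.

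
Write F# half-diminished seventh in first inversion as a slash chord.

First inversion of F# half-diminished seventh has the third (A) in the bass. As a slash chord: F#ø7/A.

F#ø7/A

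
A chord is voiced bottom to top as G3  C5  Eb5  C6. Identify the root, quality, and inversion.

C minor, second inversion

The distinct note names are G, C, Eb. Stacked in thirds they read C–Eb–G, which is a minor triad on C.
The lowest note is G, the fifth of the chord, so this is second inversion (figured bass 6/4).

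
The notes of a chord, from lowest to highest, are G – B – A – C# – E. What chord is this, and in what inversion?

The distinct note names are G, B, A, C#, E. Stacked in thirds they read A–C#–E–G–B, which is a dominant ninth chord on A.
With the seventh (G) in the bass, the chord is in third inversion.

A dominant ninth, third inversion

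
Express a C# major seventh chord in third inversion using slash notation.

C#maj7/B#

Third inversion of C# major seventh has the seventh (B#) in the bass. As a slash chord: C#maj7/B#.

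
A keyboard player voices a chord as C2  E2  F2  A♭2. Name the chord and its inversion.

F minor-major seventh, second inversion

The distinct note names are C, E, F, Ab. Stacked in thirds they read F–Ab–C–E, which is a minor-major seventh chord on F.
With the fifth (C) in the bass, the chord is in second inversion (figured bass 4/3).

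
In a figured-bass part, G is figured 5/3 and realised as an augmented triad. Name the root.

G

The figures 5/3 mean the root of the chord is in the bass. If G is the root of an augmented triad, the root is G (chord tones G–B–D#).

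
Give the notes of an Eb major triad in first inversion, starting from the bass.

Spelling Eb major: Eb–G–Bb. In first inversion the third is bass, giving G, Bb, Eb from the bottom.

G, Bb, Eb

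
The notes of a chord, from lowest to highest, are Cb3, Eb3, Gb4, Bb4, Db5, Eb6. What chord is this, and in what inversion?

Cb major ninth, root position

The distinct note names are Cb, Eb, Gb, Bb, Db. Stacked in thirds they read Cb–Eb–Gb–Bb–Db, which is a major ninth chord on Cb.
The lowest note is Cb, the root of the chord, so this is root position.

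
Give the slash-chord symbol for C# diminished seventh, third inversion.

C#dim7/Bb

Third inversion of C# diminished seventh has the seventh (Bb) in the bass. As a slash chord: C#dim7/Bb.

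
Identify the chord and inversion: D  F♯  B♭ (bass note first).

Reducing to letter names: D, F#, Bb. These stack in thirds as Bb–D–F# — a Bb augmented triad.
D is the third of Bb augmented; third in the bass means first inversion (figured bass 6).

Bb augmented, first inversion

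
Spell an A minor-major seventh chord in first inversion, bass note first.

A minor-major seventh is A–C–E–G#. First inversion puts the third (C) in the bass, with the remaining tones above: C, E, G#, A.

C, E, G#, A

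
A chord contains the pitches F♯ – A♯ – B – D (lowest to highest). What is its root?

Reordering F#, A#, B, D into stacked thirds gives B–D–F#–A#; the bottom of that stack, B, is the root.

B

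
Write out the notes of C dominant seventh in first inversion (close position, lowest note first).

E, G, Bb, C

Spelling C dominant seventh: C–E–G–Bb. In first inversion the third is bass, giving E, G, Bb, C from the bottom.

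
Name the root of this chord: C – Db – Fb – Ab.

Db

The distinct letter names are C, Db, Fb, Ab. Arranged as a stack of thirds they read Db–Fb–Ab–C, so Db is the root (a Db minor-major seventh chord).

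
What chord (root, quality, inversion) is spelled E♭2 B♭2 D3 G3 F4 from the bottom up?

The distinct note names are Eb, Bb, D, G, F. Stacked in thirds they read Eb–G–Bb–D–F, which is a major ninth chord on Eb.
The lowest note is Eb, the root of the chord, so this is root position.

Eb major ninth, root position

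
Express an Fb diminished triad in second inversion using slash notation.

Fbdim/Cbb

Second inversion of Fb diminished has the fifth (Cbb) in the bass. As a slash chord: Fbdim/Cbb.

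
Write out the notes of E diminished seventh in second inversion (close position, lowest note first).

The chord tones are E–G–Bb–Db. With the fifth (Bb) lowest for second inversion: Bb, Db, E, G.

Bb, Db, E, G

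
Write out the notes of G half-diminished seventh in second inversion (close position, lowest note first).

Spelling G half-diminished seventh: G–Bb–Db–F. In second inversion the fifth is bass, giving Db, F, G, Bb from the bottom.

Db, F, G, Bb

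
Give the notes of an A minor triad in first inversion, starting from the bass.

C, E, A

The chord tones are A–C–E. With the third (C) lowest for first inversion: C, E, A.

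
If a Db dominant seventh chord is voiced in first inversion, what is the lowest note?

In first inversion the third is lowest. For Db dominant seventh (Db–F–Ab–Cb) that is F.

F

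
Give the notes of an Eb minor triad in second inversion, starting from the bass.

Bb, Eb, Gb

The chord tones are Eb–Gb–Bb. With the fifth (Bb) lowest for second inversion: Bb, Eb, Gb.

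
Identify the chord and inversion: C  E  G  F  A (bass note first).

F major ninth, second inversion

The pitch classes C, E, G, F, A arrange in thirds as F–A–C–E–G: an F major ninth chord.
The lowest note is C, the fifth of the chord, so this is second inversion.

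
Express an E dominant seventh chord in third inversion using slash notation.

E7/D

Third inversion of E dominant seventh has the seventh (D) in the bass. As a slash chord: E7/D.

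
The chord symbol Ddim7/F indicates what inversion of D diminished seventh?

first inversion

Ddim7/F means D diminished seventh with F in the bass. F is the third of D diminished seventh (D–F–Ab–Cb), so this is first inversion.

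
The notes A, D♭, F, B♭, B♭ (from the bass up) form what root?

Reordering A, Db, F, Bb into stacked thirds gives Bb–Db–F–A; the bottom of that stack, Bb, is the root.

Bb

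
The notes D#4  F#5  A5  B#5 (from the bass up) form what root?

The distinct letter names are D#, F#, A, B#. Arranged as a stack of thirds they read B#–D#–F#–A, so B# is the root (a B# diminished seventh chord).

B#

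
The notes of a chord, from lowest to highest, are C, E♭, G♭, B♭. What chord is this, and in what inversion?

Reducing to letter names: C, Eb, Gb, Bb. These stack in thirds as C–Eb–Gb–Bb — a C half-diminished seventh chord.
With the root (C) in the bass, the chord is in root position (figured bass 7).

C half-diminished seventh, root position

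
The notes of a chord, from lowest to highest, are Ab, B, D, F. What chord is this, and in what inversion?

B diminished seventh, third inversion

Reducing to letter names: Ab, B, D, F. These stack in thirds as B–D–F–Ab — a B diminished seventh chord.
Ab is the seventh of B diminished seventh; seventh in the bass means third inversion (figured bass 4/2).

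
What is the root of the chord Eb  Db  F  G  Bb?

Eb

The distinct letter names are Eb, Db, F, G, Bb. Arranged as a stack of thirds they read Eb–G–Bb–Db–F, so Eb is the root (an Eb dominant ninth chord).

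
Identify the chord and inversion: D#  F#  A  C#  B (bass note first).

B dominant ninth, first inversion

The pitch classes D#, F#, A, C#, B arrange in thirds as B–D#–F#–A–C#: a B dominant ninth chord.
The lowest note is D#, the third of the chord, so this is first inversion.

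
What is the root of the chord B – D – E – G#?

The distinct letter names are B, D, E, G#. Arranged as a stack of thirds they read E–G#–B–D, so E is the root (an E dominant seventh chord).

E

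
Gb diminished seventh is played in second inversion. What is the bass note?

The fifth of Gb diminished seventh (Gb–Bbb–Dbb–Fbb) is Dbb; that is the bass in second inversion.

Dbb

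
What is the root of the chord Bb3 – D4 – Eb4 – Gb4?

Eb

Reordering Bb, D, Eb, Gb into stacked thirds gives Eb–Gb–Bb–D; the bottom of that stack, Eb, is the root.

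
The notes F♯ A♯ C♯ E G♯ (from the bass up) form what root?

F#, A#, C#, E, G# are the tones of an F# dominant ninth chord (F#–A#–C#–E–G#), making F# the root.

F#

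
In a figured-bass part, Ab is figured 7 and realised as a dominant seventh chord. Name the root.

Ab

The figures 7 mean the root of the chord is in the bass. If Ab is the root of a dominant seventh chord, the root is Ab (chord tones Ab–C–Eb–Gb).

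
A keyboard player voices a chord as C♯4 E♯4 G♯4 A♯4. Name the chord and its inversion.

Reducing to letter names: C#, E#, G#, A#. These stack in thirds as A#–C#–E#–G# — an A# minor seventh chord.
The lowest note is C#, the third of the chord, so this is first inversion (figured bass 6/5).

A# minor seventh, first inversion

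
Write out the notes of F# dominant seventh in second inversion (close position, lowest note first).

F# dominant seventh is F#–A#–C#–E. Second inversion puts the fifth (C#) in the bass, with the remaining tones above: C#, E, F#, A#.

C#, E, F#, A#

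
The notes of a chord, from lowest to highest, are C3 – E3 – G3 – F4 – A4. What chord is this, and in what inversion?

F major ninth, second inversion

The distinct note names are C, E, G, F, A. Stacked in thirds they read F–A–C–E–G, which is a major ninth chord on F.
With the fifth (C) in the bass, the chord is in second inversion.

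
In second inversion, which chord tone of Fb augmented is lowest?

In second inversion the fifth is lowest. For Fb augmented (Fb–Ab–C) that is C.

C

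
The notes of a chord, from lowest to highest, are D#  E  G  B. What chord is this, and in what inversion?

The distinct note names are D#, E, G, B. Stacked in thirds they read E–G–B–D#, which is a minor-major seventh chord on E.
The lowest note is D#, the seventh of the chord, so this is third inversion (figured bass 4/2).

E minor-major seventh, third inversion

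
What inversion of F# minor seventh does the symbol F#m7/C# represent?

second inversion

F#m7/C# means F# minor seventh with C# in the bass. C# is the fifth of F# minor seventh (F#–A–C#–E), so this is second inversion.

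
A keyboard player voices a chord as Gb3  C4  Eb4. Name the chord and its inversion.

C diminished, second inversion

Reducing to letter names: Gb, C, Eb. These stack in thirds as C–Eb–Gb — a C diminished triad.
With the fifth (Gb) in the bass, the chord is in second inversion (figured bass 6/4).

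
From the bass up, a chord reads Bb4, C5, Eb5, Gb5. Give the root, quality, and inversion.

C half-diminished seventh, third inversion

The distinct note names are Bb, C, Eb, Gb. Stacked in thirds they read C–Eb–Gb–Bb, which is a half-diminished seventh chord on C.
The lowest note is Bb, the seventh of the chord, so this is third inversion (figured bass 4/2).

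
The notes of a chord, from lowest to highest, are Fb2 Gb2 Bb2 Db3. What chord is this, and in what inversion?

Gb dominant seventh, third inversion

The distinct note names are Fb, Gb, Bb, Db. Stacked in thirds they read Gb–Bb–Db–Fb, which is a dominant seventh chord on Gb.
The lowest note is Fb, the seventh of the chord, so this is third inversion (figured bass 4/2).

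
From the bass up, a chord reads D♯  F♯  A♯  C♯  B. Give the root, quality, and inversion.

Reducing to letter names: D#, F#, A#, C#, B. These stack in thirds as B–D#–F#–A#–C# — a B major ninth chord.
D# is the third of B major ninth; third in the bass means first inversion.

B major ninth, first inversion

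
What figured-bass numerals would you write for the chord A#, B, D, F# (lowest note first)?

4/2

The notes A#, B, D, F# stack in thirds as B–D–F#–A# — a B minor-major seventh chord. The bass A# is the seventh, so this is third inversion: figured 4/2.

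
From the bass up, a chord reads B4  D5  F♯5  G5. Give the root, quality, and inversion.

The pitch classes B, D, F#, G arrange in thirds as G–B–D–F#: a G major seventh chord.
B is the third of G major seventh; third in the bass means first inversion (figured bass 6/5).

G major seventh, first inversion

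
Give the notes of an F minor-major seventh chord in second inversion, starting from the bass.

The chord tones are F–Ab–C–E. With the fifth (C) lowest for second inversion: C, E, F, Ab.

C, E, F, Ab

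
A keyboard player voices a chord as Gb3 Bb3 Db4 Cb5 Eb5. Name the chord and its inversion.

The distinct note names are Gb, Bb, Db, Cb, Eb. Stacked in thirds they read Cb–Eb–Gb–Bb–Db, which is a major ninth chord on Cb.
With the fifth (Gb) in the bass, the chord is in second inversion.

Cb major ninth, second inversion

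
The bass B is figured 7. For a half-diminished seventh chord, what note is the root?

B

The figures 7 mean the root of the chord is in the bass. If B is the root of a half-diminished seventh chord, the root is B (chord tones B–D–F–A).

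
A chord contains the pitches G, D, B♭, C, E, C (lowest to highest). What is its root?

C

The distinct letter names are G, D, Bb, C, E. Arranged as a stack of thirds they read C–E–G–Bb–D, so C is the root (a C dominant ninth chord).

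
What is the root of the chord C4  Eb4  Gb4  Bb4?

Reordering C, Eb, Gb, Bb into stacked thirds gives C–Eb–Gb–Bb; the bottom of that stack, C, is the root.

C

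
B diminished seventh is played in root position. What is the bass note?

B

B diminished seventh is B–D–F–Ab. Root position places the root in the bass: B.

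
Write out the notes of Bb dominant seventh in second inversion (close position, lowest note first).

Bb dominant seventh is Bb–D–F–Ab. Second inversion puts the fifth (F) in the bass, with the remaining tones above: F, Ab, Bb, D.

F, Ab, Bb, D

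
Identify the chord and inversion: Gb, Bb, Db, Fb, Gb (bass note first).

Gb dominant seventh, root position

The distinct note names are Gb, Bb, Db, Fb. Stacked in thirds they read Gb–Bb–Db–Fb, which is a dominant seventh chord on Gb.
With the root (Gb) in the bass, the chord is in root position (figured bass 7).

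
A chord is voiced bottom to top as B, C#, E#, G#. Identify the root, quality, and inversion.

C# dominant seventh, third inversion

Reducing to letter names: B, C#, E#, G#. These stack in thirds as C#–E#–G#–B — a C# dominant seventh chord.
The lowest note is B, the seventh of the chord, so this is third inversion (figured bass 4/2).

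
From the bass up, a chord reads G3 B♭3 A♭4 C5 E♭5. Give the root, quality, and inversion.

The pitch classes G, Bb, Ab, C, Eb arrange in thirds as Ab–C–Eb–G–Bb: an Ab major ninth chord.
The lowest note is G, the seventh of the chord, so this is third inversion.

Ab major ninth, third inversion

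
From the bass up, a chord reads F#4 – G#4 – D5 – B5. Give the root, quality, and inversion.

G# half-diminished seventh, third inversion

The pitch classes F#, G#, D, B arrange in thirds as G#–B–D–F#: a G# half-diminished seventh chord.
The lowest note is F#, the seventh of the chord, so this is third inversion (figured bass 4/2).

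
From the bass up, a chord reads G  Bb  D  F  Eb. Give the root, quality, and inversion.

Eb major ninth, first inversion

Reducing to letter names: G, Bb, D, F, Eb. These stack in thirds as Eb–G–Bb–D–F — an Eb major ninth chord.
The lowest note is G, the third of the chord, so this is first inversion.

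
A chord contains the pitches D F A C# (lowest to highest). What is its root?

Reordering D, F, A, C# into stacked thirds gives D–F–A–C#; the bottom of that stack, D, is the root.

D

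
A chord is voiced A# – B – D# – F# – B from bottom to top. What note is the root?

B

Reordering A#, B, D#, F# into stacked thirds gives B–D#–F#–A#; the bottom of that stack, B, is the root.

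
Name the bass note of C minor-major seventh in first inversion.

Eb

In first inversion the third is lowest. For C minor-major seventh (C–Eb–G–B) that is Eb.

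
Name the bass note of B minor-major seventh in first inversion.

In first inversion the third is lowest. For B minor-major seventh (B–D–F#–A#) that is D.

D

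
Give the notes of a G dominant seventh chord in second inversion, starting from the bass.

D, F, G, B

The chord tones are G–B–D–F. With the fifth (D) lowest for second inversion: D, F, G, B.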